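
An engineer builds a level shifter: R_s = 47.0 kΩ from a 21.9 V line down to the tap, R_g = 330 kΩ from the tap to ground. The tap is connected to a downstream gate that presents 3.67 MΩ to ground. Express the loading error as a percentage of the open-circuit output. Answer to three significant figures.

1.11 %

The divider's output (Thévenin) resistance is R_s‖R_g = 41.14 kΩ.
Fractional drop under load = R_th/(R_th + R_L) = 41.14 / (41.14 + 3670) = 0.01109.
So the output falls by 1.11 %.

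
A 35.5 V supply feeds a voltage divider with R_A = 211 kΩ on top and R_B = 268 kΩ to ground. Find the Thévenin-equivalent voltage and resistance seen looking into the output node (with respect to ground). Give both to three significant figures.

V_th = 19.9 V, R_th = 118 kΩ

V_th is the open-circuit tap voltage: 35.5 × 268/(211 + 268) = 19.9 V.
With the supply zeroed, R_A and R_B appear in parallel from the tap: R_th = R_A‖R_B = (211 × 268)/479.0 = 118 kΩ.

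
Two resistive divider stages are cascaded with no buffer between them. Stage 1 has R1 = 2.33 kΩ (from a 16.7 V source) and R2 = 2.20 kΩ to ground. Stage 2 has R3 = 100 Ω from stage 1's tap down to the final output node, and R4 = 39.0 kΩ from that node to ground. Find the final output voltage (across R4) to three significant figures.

V_out ≈ 7.86 V

Stage 2 presents R3+R4 = 39100 Ω as a load on stage 1's tap.
Stage 1's lower leg becomes R2‖(R3+R4) = 2083 Ω, so V_mid = 16.7 × 2083/4413 = 7.882 V.
Stage 2 is itself unloaded: V_out = V_mid × R4/(R3+R4) = 7.882 × 39000/39100 = 7.86 V.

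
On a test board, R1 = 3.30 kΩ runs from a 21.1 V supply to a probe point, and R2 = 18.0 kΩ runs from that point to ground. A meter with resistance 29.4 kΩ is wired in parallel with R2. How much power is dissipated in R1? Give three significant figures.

Total resistance from the source is R1 + (R2‖R_L) = 14.46 kΩ, so I = 21.1/14.46 kΩ = 1.459 mA.
P = I²·R1 = (1.459 mA)² × 3.30 kΩ = 7.02 mW.

P ≈ 7.02 mW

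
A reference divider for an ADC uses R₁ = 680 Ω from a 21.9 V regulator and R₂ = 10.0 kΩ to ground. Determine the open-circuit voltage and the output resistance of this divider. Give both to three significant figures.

V_th is the open-circuit tap voltage: 21.9 × 10000/(680 + 10000) = 20.5 V.
With the supply zeroed, R₁ and R₂ appear in parallel from the tap: R_th = R₁‖R₂ = (680 × 10000)/10680 = 637 Ω.

V_th = 20.5 V, R_th = 637 Ω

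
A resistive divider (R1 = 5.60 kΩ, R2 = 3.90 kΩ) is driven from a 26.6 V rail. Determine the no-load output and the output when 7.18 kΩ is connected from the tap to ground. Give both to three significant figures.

Unloaded: 10.9 V; loaded: 8.27 V

Open-circuit: V = 26.6 × 3.90/(5.60 + 3.90) = 10.9 V.
With the load, R2 becomes R2‖R_L = 2.527 kΩ, so V = 26.6 × 2.527/8.127 = 8.27 V.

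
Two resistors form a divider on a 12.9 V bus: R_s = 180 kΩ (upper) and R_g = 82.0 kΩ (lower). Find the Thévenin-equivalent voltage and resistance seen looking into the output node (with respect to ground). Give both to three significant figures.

V_th = 4.04 V, R_th = 56.3 kΩ

V_th is the open-circuit tap voltage: 12.9 × 82.0/(180 + 82.0) = 4.04 V.
With the supply zeroed, R_s and R_g appear in parallel from the tap: R_th = R_s‖R_g = (180 × 82.0)/262.0 = 56.3 kΩ.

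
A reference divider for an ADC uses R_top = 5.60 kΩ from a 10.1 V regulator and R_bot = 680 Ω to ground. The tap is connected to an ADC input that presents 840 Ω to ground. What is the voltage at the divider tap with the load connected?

The load sits in parallel with R_bot: R_bot‖R_L = (680 × 840) / (680 + 840) = 375.8 Ω.
V_out = 10.1 × 375.8 / (5600 + 375.8) = 10.1 × 375.8/5976 = 0.635 V.

V_out ≈ 0.635 V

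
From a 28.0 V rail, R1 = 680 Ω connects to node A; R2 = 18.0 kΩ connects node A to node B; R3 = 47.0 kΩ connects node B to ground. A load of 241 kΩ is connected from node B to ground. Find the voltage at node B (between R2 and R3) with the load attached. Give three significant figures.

At node B, R3 is in parallel with the load: R3‖R_L = 39330 Ω.
Below node A the resistance is R2 + (R3‖R_L) = 57330 Ω, so V_A = 28.0 × 57330/58010 = 27.67 V.
Then V_B = V_A × (R3‖R_L)/(R2 + R3‖R_L) = 27.67 × 39330/57330 = 19.0 V.

V ≈ 19.0 V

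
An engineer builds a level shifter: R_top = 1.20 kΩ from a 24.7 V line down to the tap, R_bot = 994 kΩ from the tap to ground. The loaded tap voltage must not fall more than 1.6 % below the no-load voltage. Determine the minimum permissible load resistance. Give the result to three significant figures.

Output resistance R_th = R_top‖R_bot = (1.20 × 994)/995.2 = 1.199 kΩ.
The fractional drop is R_th/(R_th + R_L); requiring this ≤ 0.0160 gives R_L ≥ R_th(1/0.0160 − 1) = 1.199 × 61.50 = 73.7 kΩ.

R_L(min) ≈ 73.7 kΩ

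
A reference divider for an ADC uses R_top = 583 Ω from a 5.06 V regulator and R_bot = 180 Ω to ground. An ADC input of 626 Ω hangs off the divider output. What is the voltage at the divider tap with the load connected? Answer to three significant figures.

V_out ≈ 0.979 V

The load sits in parallel with R_bot: R_bot‖R_L = (180 × 626) / (180 + 626) = 139.8 Ω.
V_out = 5.06 × 139.8 / (583 + 139.8) = 5.06 × 139.8/722.8 = 0.979 V.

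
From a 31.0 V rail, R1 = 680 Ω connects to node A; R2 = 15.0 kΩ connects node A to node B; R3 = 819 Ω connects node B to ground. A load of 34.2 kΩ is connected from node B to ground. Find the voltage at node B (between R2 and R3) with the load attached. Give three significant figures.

V ≈ 1.50 V

At node B, R3 is in parallel with the load: R3‖R_L = 799.8 Ω.
Below node A the resistance is R2 + (R3‖R_L) = 15800 Ω, so V_A = 31.0 × 15800/16480 = 29.72 V.
Then V_B = V_A × (R3‖R_L)/(R2 + R3‖R_L) = 29.72 × 799.8/15800 = 1.50 V.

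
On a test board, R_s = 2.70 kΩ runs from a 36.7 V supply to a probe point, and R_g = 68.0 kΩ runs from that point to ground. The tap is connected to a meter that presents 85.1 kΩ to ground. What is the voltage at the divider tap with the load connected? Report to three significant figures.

V_out ≈ 34.3 V

The load sits in parallel with R_g: R_g‖R_L = (68.0 × 85.1) / (68.0 + 85.1) = 37.80 kΩ.
V_out = 36.7 × 37.80 / (2.70 + 37.80) = 36.7 × 37.80/40.50 = 34.3 V.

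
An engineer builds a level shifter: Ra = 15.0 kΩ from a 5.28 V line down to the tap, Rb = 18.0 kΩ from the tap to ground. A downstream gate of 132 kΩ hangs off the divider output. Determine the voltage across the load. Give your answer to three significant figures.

The load sits in parallel with Rb: Rb‖R_L = (18.0 × 132) / (18.0 + 132) = 15.84 kΩ.
V_out = 5.28 × 15.84 / (15.0 + 15.84) = 5.28 × 15.84/30.84 = 2.71 V.

V_out ≈ 2.71 V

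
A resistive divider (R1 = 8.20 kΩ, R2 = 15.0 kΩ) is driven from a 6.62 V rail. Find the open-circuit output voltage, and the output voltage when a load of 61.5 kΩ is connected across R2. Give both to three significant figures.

Unloaded: 4.28 V; loaded: 3.94 V

Open-circuit: V = 6.62 × 15.0/(8.20 + 15.0) = 4.28 V.
With the load, R2 becomes R2‖R_L = 12.06 kΩ, so V = 6.62 × 12.06/20.26 = 3.94 V.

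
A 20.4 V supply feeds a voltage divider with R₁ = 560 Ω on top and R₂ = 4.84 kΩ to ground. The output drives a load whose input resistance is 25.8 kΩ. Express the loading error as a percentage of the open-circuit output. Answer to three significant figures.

The divider's output (Thévenin) resistance is R₁‖R₂ = 501.9 Ω.
Fractional drop under load = R_th/(R_th + R_L) = 501.9 / (501.9 + 25800) = 0.01908.
So the output falls by 1.91 %.

1.91 %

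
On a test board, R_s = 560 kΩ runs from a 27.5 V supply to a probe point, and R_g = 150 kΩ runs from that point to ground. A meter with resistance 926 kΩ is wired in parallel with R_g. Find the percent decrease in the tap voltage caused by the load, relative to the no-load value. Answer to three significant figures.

Unloaded V = 27.5 × 150/710.0 = 5.8099 V.
Loaded: R_g‖R_L = 129.1 kΩ, giving V = 27.5 × 129.1/689.1 = 5.1517 V.
Drop = (5.8099 − 5.1517) / 5.8099 = 11.3 %.

11.3 %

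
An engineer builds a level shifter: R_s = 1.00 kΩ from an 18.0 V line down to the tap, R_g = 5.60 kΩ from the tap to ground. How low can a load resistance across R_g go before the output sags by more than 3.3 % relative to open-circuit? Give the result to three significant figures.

R_L(min) ≈ 24.9 kΩ

Output resistance R_th = R_s‖R_g = (1000 × 5600)/6600 = 848.5 Ω.
The fractional drop is R_th/(R_th + R_L); requiring this ≤ 0.0330 gives R_L ≥ R_th(1/0.0330 − 1) = 848.5 × 29.30 = 24.9 kΩ.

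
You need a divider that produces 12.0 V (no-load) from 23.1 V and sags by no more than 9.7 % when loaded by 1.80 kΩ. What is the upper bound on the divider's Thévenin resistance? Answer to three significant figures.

R_th ≤ 193 Ω

Loading drop = R_th/(R_th + R_L) ≤ 0.0970, so R_th ≤ R_L · ε/(1−ε) = 1.80 kΩ × 0.0970/0.9030 = 193 Ω.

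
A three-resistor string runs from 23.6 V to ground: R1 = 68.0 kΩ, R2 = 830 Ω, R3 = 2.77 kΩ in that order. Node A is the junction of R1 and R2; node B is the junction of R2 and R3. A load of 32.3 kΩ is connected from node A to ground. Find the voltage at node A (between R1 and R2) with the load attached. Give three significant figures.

Below node A the series string R2+R3 = 3600 Ω sits in parallel with the 32300 Ω load: 3239 Ω.
V_A = 23.6 × 3239/(68000 + 3239) = 1.07 V.

V ≈ 1.07 V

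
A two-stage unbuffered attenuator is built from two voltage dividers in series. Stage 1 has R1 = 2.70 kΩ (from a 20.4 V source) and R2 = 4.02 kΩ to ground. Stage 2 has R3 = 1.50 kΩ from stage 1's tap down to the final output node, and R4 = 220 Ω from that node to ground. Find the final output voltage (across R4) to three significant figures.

Stage 2 presents R3+R4 = 1720 Ω as a load on stage 1's tap.
Stage 1's lower leg becomes R2‖(R3+R4) = 1205 Ω, so V_mid = 20.4 × 1205/3905 = 6.294 V.
Stage 2 is itself unloaded: V_out = V_mid × R4/(R3+R4) = 6.294 × 220/1720 = 0.805 V.

V_out ≈ 0.805 V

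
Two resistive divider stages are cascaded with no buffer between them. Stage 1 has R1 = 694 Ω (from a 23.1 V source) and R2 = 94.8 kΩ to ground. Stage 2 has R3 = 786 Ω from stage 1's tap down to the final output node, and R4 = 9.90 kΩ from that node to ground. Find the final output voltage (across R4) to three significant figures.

Stage 2 presents R3+R4 = 10690 Ω as a load on stage 1's tap.
Stage 1's lower leg becomes R2‖(R3+R4) = 9603 Ω, so V_mid = 23.1 × 9603/10300 = 21.54 V.
Stage 2 is itself unloaded: V_out = V_mid × R4/(R3+R4) = 21.54 × 9900/10690 = 20.0 V.

V_out ≈ 20.0 V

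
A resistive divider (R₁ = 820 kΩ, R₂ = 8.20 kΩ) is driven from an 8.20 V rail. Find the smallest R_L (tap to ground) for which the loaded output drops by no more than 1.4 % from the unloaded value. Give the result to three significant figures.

R_L(min) ≈ 572 kΩ

Output resistance R_th = R₁‖R₂ = (820 × 8.20)/828.2 = 8.119 kΩ.
The fractional drop is R_th/(R_th + R_L); requiring this ≤ 0.0140 gives R_L ≥ R_th(1/0.0140 − 1) = 8.119 × 70.43 = 572 kΩ.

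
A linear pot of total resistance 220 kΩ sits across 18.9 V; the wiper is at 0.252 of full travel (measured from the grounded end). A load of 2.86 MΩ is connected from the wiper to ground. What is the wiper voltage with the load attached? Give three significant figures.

V ≈ 4.69 V

The wiper splits the pot into (1−α)R = 164.6 kΩ above and αR = 55.44 kΩ below.
Lower section ‖ load = 54.39 kΩ.
V_wiper = 18.9 × 54.39/(164.6 + 54.39) = 4.69 V.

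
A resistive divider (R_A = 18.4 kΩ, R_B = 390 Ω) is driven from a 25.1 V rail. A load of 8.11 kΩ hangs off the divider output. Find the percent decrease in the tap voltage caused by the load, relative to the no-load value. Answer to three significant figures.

The divider's output (Thévenin) resistance is R_A‖R_B = 381.9 Ω.
Fractional drop under load = R_th/(R_th + R_L) = 381.9 / (381.9 + 8110) = 0.04497.
So the output falls by 4.50 %.

4.50 %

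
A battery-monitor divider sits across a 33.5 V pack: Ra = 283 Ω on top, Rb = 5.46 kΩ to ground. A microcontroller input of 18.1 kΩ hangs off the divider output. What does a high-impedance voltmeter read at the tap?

V_out ≈ 31.4 V

The load sits in parallel with Rb: Rb‖R_L = (5460 × 18100) / (5460 + 18100) = 4195 Ω.
V_out = 33.5 × 4195 / (283 + 4195) = 33.5 × 4195/4478 = 31.4 V.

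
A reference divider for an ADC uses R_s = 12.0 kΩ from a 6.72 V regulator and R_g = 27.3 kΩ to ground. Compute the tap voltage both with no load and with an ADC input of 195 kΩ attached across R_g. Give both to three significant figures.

Unloaded: 4.67 V; loaded: 4.48 V

Open-circuit: V = 6.72 × 27.3/(12.0 + 27.3) = 4.67 V.
With the load, R_g becomes R_g‖R_L = 23.95 kΩ, so V = 6.72 × 23.95/35.95 = 4.48 V.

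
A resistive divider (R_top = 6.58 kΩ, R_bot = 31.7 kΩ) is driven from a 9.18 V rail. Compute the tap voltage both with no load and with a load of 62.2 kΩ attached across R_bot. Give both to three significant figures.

Open-circuit: V = 9.18 × 31.7/(6.58 + 31.7) = 7.60 V.
With the load, R_bot becomes R_bot‖R_L = 21.00 kΩ, so V = 9.18 × 21.00/27.58 = 6.99 V.

Unloaded: 7.60 V; loaded: 6.99 V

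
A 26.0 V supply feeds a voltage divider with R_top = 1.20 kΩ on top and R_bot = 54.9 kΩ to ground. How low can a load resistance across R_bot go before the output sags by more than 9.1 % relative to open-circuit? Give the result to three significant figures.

Output resistance R_th = R_top‖R_bot = (1.20 × 54.9)/56.10 = 1.174 kΩ.
The fractional drop is R_th/(R_th + R_L); requiring this ≤ 0.0910 gives R_L ≥ R_th(1/0.0910 − 1) = 1.174 × 9.989 = 11.7 kΩ.

R_L(min) ≈ 11.7 kΩ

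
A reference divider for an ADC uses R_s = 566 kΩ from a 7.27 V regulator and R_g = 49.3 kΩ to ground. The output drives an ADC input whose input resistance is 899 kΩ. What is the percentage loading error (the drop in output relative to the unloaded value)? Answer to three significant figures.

4.80 %

The divider's output (Thévenin) resistance is R_s‖R_g = 45.35 kΩ.
Fractional drop under load = R_th/(R_th + R_L) = 45.35 / (45.35 + 899) = 0.04802.
So the output falls by 4.80 %.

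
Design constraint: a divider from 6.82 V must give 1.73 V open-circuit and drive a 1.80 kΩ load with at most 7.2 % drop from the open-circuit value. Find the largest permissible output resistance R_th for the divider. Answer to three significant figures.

Loading drop = R_th/(R_th + R_L) ≤ 0.0720, so R_th ≤ R_L · ε/(1−ε) = 1.80 kΩ × 0.0720/0.9280 = 140 Ω.

R_th ≤ 140 Ω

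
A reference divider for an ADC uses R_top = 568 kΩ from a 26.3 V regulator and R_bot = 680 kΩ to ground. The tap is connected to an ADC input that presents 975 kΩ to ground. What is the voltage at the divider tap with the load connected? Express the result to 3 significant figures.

V_out ≈ 10.9 V

The load sits in parallel with R_bot: R_bot‖R_L = (680 × 975) / (680 + 975) = 400.6 kΩ.
V_out = 26.3 × 400.6 / (568 + 400.6) = 26.3 × 400.6/968.6 = 10.9 V.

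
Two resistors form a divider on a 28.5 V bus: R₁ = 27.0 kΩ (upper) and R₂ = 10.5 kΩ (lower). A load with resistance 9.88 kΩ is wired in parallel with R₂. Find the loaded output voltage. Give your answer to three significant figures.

V_out ≈ 4.52 V

The load sits in parallel with R₂: R₂‖R_L = (10.5 × 9.88) / (10.5 + 9.88) = 5.090 kΩ.
V_out = 28.5 × 5.090 / (27.0 + 5.090) = 28.5 × 5.090/32.09 = 4.52 V.
(Unloaded it would have been 7.98 V.)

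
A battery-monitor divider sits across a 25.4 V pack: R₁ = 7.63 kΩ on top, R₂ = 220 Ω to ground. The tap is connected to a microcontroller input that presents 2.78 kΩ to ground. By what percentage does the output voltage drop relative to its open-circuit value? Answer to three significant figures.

The divider's output (Thévenin) resistance is R₁‖R₂ = 213.8 Ω.
Fractional drop under load = R_th/(R_th + R_L) = 213.8 / (213.8 + 2780) = 0.07142.
So the output falls by 7.14 %.

7.14 %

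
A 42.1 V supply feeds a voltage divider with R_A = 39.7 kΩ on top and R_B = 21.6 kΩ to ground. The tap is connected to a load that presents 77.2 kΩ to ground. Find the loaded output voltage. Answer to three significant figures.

The load sits in parallel with R_B: R_B‖R_L = (21.6 × 77.2) / (21.6 + 77.2) = 16.88 kΩ.
V_out = 42.1 × 16.88 / (39.7 + 16.88) = 42.1 × 16.88/56.58 = 12.6 V.
(Unloaded it would have been 14.8 V.)

V_out ≈ 12.6 V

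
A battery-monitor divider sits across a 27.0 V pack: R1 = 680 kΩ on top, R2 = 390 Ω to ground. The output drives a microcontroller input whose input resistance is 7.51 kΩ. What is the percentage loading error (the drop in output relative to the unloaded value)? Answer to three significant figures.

4.93 %

The divider's output (Thévenin) resistance is R1‖R2 = 389.8 Ω.
Fractional drop under load = R_th/(R_th + R_L) = 389.8 / (389.8 + 7510) = 0.04934.
So the output falls by 4.93 %.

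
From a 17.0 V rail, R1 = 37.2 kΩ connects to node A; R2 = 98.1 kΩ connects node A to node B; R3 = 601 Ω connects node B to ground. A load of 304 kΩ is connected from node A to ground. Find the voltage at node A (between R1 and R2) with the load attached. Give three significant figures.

V ≈ 11.3 V

Below node A the series string R2+R3 = 98700 Ω sits in parallel with the 304000 Ω load: 74510 Ω.
V_A = 17.0 × 74510/(37200 + 74510) = 11.3 V.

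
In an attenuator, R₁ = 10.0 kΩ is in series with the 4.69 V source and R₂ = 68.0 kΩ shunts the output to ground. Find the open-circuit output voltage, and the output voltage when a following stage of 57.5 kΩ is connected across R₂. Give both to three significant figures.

Open-circuit: V = 4.69 × 68.0/(10.0 + 68.0) = 4.09 V.
With the load, R₂ becomes R₂‖R_L = 31.16 kΩ, so V = 4.69 × 31.16/41.16 = 3.55 V.

Unloaded: 4.09 V; loaded: 3.55 V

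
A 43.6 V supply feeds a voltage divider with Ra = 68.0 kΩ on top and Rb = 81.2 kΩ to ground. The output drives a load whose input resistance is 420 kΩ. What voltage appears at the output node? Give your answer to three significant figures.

V_out ≈ 21.8 V

The load sits in parallel with Rb: Rb‖R_L = (81.2 × 420) / (81.2 + 420) = 68.04 kΩ.
V_out = 43.6 × 68.04 / (68.0 + 68.04) = 43.6 × 68.04/136.0 = 21.8 V.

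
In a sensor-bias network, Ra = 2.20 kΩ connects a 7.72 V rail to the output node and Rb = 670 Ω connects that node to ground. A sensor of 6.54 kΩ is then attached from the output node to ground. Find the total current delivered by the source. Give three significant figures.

I ≈ 2.75 mA

Rb‖R_L = 607.7 Ω, so the source sees Ra + Rb‖R_L = 2808 Ω.
I = 7.72 V / 2808 Ω = 2.75 mA.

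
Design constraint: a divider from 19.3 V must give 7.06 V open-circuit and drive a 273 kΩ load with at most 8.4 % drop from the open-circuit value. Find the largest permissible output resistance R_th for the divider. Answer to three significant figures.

R_th ≤ 25.0 kΩ

Loading drop = R_th/(R_th + R_L) ≤ 0.0840, so R_th ≤ R_L · ε/(1−ε) = 273 kΩ × 0.0840/0.9160 = 25.0 kΩ.
(Any R1, R2 with R2/(R1+R2) = 0.366 and R1‖R2 ≤ 25.0 kΩ will meet the spec.)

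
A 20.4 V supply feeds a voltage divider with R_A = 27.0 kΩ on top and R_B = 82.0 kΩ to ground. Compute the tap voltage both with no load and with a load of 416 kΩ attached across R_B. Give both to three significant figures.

Open-circuit: V = 20.4 × 82.0/(27.0 + 82.0) = 15.3 V.
With the load, R_B becomes R_B‖R_L = 68.50 kΩ, so V = 20.4 × 68.50/95.50 = 14.6 V.

Unloaded: 15.3 V; loaded: 14.6 V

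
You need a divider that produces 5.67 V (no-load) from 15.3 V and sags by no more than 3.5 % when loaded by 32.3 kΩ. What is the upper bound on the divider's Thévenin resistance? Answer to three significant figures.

Loading drop = R_th/(R_th + R_L) ≤ 0.0350, so R_th ≤ R_L · ε/(1−ε) = 32.3 kΩ × 0.0350/0.9650 = 1.17 kΩ.

R_th ≤ 1.17 kΩ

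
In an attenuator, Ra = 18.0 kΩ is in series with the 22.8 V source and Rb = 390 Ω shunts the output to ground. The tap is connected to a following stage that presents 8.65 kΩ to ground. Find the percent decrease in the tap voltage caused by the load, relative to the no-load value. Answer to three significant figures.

4.23 %

The divider's output (Thévenin) resistance is Ra‖Rb = 381.7 Ω.
Fractional drop under load = R_th/(R_th + R_L) = 381.7 / (381.7 + 8650) = 0.04227.
So the output falls by 4.23 %.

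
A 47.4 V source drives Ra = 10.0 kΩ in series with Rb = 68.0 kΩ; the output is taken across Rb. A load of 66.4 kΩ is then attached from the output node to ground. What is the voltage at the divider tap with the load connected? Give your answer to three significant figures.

The load sits in parallel with Rb: Rb‖R_L = (68.0 × 66.4) / (68.0 + 66.4) = 33.60 kΩ.
V_out = 47.4 × 33.60 / (10.0 + 33.60) = 47.4 × 33.60/43.60 = 36.5 V.

V_out ≈ 36.5 V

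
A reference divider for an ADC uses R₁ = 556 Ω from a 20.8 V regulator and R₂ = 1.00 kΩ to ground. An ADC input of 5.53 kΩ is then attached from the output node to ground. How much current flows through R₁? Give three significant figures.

I ≈ 14.8 mA

R₂‖R_L = 846.9 Ω, so the source sees R₁ + R₂‖R_L = 1403 Ω.
I = 20.8 V / 1403 Ω = 14.8 mA.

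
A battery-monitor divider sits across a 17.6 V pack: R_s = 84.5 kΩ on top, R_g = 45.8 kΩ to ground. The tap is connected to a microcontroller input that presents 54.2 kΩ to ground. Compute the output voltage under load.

The load sits in parallel with R_g: R_g‖R_L = (45.8 × 54.2) / (45.8 + 54.2) = 24.82 kΩ.
V_out = 17.6 × 24.82 / (84.5 + 24.82) = 17.6 × 24.82/109.3 = 4.00 V.

V_out ≈ 4.00 V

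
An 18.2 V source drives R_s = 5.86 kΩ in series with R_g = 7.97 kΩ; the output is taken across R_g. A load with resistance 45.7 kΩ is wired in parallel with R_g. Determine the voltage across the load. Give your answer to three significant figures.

The load sits in parallel with R_g: R_g‖R_L = (7.97 × 45.7) / (7.97 + 45.7) = 6.786 kΩ.
V_out = 18.2 × 6.786 / (5.86 + 6.786) = 18.2 × 6.786/12.65 = 9.77 V.

V_out ≈ 9.77 V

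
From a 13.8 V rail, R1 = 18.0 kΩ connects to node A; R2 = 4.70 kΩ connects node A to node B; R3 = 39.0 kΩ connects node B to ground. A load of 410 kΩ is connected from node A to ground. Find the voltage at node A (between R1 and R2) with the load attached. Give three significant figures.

V ≈ 9.48 V

Below node A the series string R2+R3 = 43.70 kΩ sits in parallel with the 410 kΩ load: 39.49 kΩ.
V_A = 13.8 × 39.49/(18.0 + 39.49) = 9.48 V.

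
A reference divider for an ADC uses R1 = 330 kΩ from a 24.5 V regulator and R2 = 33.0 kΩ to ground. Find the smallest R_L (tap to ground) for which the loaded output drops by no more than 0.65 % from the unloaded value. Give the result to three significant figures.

Output resistance R_th = R1‖R2 = (330 × 33.0)/363.0 = 30.00 kΩ.
The fractional drop is R_th/(R_th + R_L); requiring this ≤ 0.00650 gives R_L ≥ R_th(1/0.00650 − 1) = 30.00 × 152.8 = 4.59 MΩ.

R_L(min) ≈ 4.59 MΩ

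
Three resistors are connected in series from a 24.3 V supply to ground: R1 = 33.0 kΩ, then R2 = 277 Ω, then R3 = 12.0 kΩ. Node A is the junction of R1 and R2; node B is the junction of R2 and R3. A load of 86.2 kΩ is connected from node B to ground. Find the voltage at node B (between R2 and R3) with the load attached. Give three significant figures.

At node B, R3 is in parallel with the load: R3‖R_L = 10530 Ω.
Below node A the resistance is R2 + (R3‖R_L) = 10810 Ω, so V_A = 24.3 × 10810/43810 = 5.996 V.
Then V_B = V_A × (R3‖R_L)/(R2 + R3‖R_L) = 5.996 × 10530/10810 = 5.84 V.

V ≈ 5.84 V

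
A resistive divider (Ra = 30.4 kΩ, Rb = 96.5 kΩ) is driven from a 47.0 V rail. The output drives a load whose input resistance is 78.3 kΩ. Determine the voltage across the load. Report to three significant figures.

V_out ≈ 27.6 V

The load sits in parallel with Rb: Rb‖R_L = (96.5 × 78.3) / (96.5 + 78.3) = 43.23 kΩ.
V_out = 47.0 × 43.23 / (30.4 + 43.23) = 47.0 × 43.23/73.63 = 27.6 V.
(Unloaded it would have been 35.7 V.)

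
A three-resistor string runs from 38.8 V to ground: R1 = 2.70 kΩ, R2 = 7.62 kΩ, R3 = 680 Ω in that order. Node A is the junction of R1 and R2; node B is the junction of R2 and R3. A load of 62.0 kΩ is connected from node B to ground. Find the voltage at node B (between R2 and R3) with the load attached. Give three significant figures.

At node B, R3 is in parallel with the load: R3‖R_L = 672.6 Ω.
Below node A the resistance is R2 + (R3‖R_L) = 8293 Ω, so V_A = 38.8 × 8293/10990 = 29.27 V.
Then V_B = V_A × (R3‖R_L)/(R2 + R3‖R_L) = 29.27 × 672.6/8293 = 2.37 V.

V ≈ 2.37 V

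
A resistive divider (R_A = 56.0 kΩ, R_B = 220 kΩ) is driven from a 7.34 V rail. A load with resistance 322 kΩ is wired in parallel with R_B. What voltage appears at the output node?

V_out ≈ 5.14 V

The load sits in parallel with R_B: R_B‖R_L = (220 × 322) / (220 + 322) = 130.7 kΩ.
V_out = 7.34 × 130.7 / (56.0 + 130.7) = 7.34 × 130.7/186.7 = 5.14 V.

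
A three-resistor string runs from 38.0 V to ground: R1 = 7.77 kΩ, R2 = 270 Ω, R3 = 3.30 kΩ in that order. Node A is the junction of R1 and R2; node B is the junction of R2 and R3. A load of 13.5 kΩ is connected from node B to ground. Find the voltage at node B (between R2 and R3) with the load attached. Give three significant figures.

At node B, R3 is in parallel with the load: R3‖R_L = 2652 Ω.
Below node A the resistance is R2 + (R3‖R_L) = 2922 Ω, so V_A = 38.0 × 2922/10690 = 10.38 V.
Then V_B = V_A × (R3‖R_L)/(R2 + R3‖R_L) = 10.38 × 2652/2922 = 9.42 V.

V ≈ 9.42 V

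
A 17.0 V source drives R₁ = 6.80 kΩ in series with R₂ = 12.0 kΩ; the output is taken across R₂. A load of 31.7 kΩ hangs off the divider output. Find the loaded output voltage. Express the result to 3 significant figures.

V_out ≈ 9.54 V

The load sits in parallel with R₂: R₂‖R_L = (12.0 × 31.7) / (12.0 + 31.7) = 8.705 kΩ.
V_out = 17.0 × 8.705 / (6.80 + 8.705) = 17.0 × 8.705/15.50 = 9.54 V.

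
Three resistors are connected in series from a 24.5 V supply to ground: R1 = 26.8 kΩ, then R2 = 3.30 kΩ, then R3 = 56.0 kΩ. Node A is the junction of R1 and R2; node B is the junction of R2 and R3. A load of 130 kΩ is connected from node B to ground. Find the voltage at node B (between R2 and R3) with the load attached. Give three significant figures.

At node B, R3 is in parallel with the load: R3‖R_L = 39.14 kΩ.
Below node A the resistance is R2 + (R3‖R_L) = 42.44 kΩ, so V_A = 24.5 × 42.44/69.24 = 15.02 V.
Then V_B = V_A × (R3‖R_L)/(R2 + R3‖R_L) = 15.02 × 39.14/42.44 = 13.8 V.

V ≈ 13.8 V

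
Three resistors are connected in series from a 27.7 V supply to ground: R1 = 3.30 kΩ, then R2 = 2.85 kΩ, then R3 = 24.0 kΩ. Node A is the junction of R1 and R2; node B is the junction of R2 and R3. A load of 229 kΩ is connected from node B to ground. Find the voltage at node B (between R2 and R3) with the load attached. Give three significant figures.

At node B, R3 is in parallel with the load: R3‖R_L = 21.72 kΩ.
Below node A the resistance is R2 + (R3‖R_L) = 24.57 kΩ, so V_A = 27.7 × 24.57/27.87 = 24.42 V.
Then V_B = V_A × (R3‖R_L)/(R2 + R3‖R_L) = 24.42 × 21.72/24.57 = 21.6 V.

V ≈ 21.6 V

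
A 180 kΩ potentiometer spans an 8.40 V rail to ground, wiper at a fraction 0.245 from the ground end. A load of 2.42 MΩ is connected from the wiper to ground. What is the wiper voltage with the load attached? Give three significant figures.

V ≈ 2.03 V

The wiper splits the pot into (1−α)R = 135.9 kΩ above and αR = 44.10 kΩ below.
Lower section ‖ load = 43.31 kΩ.
V_wiper = 8.40 × 43.31/(135.9 + 43.31) = 2.03 V.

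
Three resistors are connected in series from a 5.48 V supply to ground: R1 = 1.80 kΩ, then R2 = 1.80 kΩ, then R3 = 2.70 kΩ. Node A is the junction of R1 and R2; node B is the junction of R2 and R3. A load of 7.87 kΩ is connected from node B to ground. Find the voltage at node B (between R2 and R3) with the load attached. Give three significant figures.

At node B, R3 is in parallel with the load: R3‖R_L = 2.010 kΩ.
Below node A the resistance is R2 + (R3‖R_L) = 3.810 kΩ, so V_A = 5.48 × 3.810/5.610 = 3.722 V.
Then V_B = V_A × (R3‖R_L)/(R2 + R3‖R_L) = 3.722 × 2.010/3.810 = 1.96 V.

V ≈ 1.96 V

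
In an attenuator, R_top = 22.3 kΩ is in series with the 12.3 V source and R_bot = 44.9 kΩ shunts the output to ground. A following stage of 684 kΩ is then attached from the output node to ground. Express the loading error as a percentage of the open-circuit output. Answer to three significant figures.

2.13 %

The divider's output (Thévenin) resistance is R_top‖R_bot = 14.90 kΩ.
Fractional drop under load = R_th/(R_th + R_L) = 14.90 / (14.90 + 684) = 0.02132.
So the output falls by 2.13 %.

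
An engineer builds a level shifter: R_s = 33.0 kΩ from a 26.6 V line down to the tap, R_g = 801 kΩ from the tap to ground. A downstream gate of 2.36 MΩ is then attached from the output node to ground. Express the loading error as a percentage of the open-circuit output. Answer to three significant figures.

1.33 %

The divider's output (Thévenin) resistance is R_s‖R_g = 31.69 kΩ.
Fractional drop under load = R_th/(R_th + R_L) = 31.69 / (31.69 + 2360) = 0.01325.
So the output falls by 1.33 %.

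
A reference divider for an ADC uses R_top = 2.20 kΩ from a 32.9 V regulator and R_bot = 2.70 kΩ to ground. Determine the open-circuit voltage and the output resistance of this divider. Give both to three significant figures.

V_th = 18.1 V, R_th = 1.21 kΩ

V_th is the open-circuit tap voltage: 32.9 × 2.70/(2.20 + 2.70) = 18.1 V.
With the supply zeroed, R_top and R_bot appear in parallel from the tap: R_th = R_top‖R_bot = (2.20 × 2.70)/4.900 = 1.21 kΩ.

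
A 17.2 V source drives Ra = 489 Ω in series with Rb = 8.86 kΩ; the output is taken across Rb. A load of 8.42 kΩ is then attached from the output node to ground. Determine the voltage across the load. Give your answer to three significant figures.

The load sits in parallel with Rb: Rb‖R_L = (8860 × 8420) / (8860 + 8420) = 4317 Ω.
V_out = 17.2 × 4317 / (489 + 4317) = 17.2 × 4317/4806 = 15.5 V.

V_out ≈ 15.5 V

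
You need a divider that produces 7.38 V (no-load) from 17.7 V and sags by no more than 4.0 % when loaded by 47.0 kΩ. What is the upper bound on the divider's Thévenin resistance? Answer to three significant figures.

R_th ≤ 1.96 kΩ

Loading drop = R_th/(R_th + R_L) ≤ 0.0400, so R_th ≤ R_L · ε/(1−ε) = 47.0 kΩ × 0.0400/0.9600 = 1.96 kΩ.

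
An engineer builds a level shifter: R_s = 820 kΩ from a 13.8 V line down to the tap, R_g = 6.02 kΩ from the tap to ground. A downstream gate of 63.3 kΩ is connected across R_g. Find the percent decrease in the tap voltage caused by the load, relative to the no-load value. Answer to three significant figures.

The divider's output (Thévenin) resistance is R_s‖R_g = 5.976 kΩ.
Fractional drop under load = R_th/(R_th + R_L) = 5.976 / (5.976 + 63.3) = 0.08627.
So the output falls by 8.63 %.

8.63 %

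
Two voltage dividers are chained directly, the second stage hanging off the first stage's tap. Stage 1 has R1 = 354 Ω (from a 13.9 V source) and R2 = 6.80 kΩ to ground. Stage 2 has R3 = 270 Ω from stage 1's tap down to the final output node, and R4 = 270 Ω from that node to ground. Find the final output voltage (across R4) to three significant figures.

Stage 2 presents R3+R4 = 540.0 Ω as a load on stage 1's tap.
Stage 1's lower leg becomes R2‖(R3+R4) = 500.3 Ω, so V_mid = 13.9 × 500.3/854.3 = 8.140 V.
Stage 2 is itself unloaded: V_out = V_mid × R4/(R3+R4) = 8.140 × 270/540.0 = 4.07 V.

V_out ≈ 4.07 V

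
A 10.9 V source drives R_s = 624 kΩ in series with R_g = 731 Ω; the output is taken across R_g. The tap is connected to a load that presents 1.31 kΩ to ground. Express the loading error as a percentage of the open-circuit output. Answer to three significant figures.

Unloaded V = 10.9 × 731/624700 = 0.01275 V.
Loaded: R_g‖R_L = 469.2 Ω, giving V = 10.9 × 469.2/624500 = 0.008190 V.
Drop = (0.01275 − 0.008190) / 0.01275 = 35.8 %.

35.8 %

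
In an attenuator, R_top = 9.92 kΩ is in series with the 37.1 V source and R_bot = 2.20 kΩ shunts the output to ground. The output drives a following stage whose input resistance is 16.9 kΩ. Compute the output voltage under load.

V_out ≈ 6.09 V

The load sits in parallel with R_bot: R_bot‖R_L = (2.20 × 16.9) / (2.20 + 16.9) = 1.947 kΩ.
V_out = 37.1 × 1.947 / (9.92 + 1.947) = 37.1 × 1.947/11.87 = 6.09 V.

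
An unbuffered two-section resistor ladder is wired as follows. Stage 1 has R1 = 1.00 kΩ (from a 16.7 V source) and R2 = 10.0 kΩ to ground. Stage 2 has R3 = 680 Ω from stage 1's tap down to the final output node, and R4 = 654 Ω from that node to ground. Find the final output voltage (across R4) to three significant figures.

V_out ≈ 4.43 V

Stage 2 presents R3+R4 = 1334 Ω as a load on stage 1's tap.
Stage 1's lower leg becomes R2‖(R3+R4) = 1177 Ω, so V_mid = 16.7 × 1177/2177 = 9.029 V.
Stage 2 is itself unloaded: V_out = V_mid × R4/(R3+R4) = 9.029 × 654/1334 = 4.43 V.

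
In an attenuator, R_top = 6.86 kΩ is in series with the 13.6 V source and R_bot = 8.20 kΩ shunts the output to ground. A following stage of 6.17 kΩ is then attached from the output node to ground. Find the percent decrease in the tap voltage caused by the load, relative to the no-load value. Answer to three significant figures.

Unloaded V = 13.6 × 8.20/15.06 = 7.405 V.
Loaded: R_bot‖R_L = 3.521 kΩ, giving V = 13.6 × 3.521/10.38 = 4.613 V.
Drop = (7.405 − 4.613) / 7.405 = 37.7 %.

37.7 %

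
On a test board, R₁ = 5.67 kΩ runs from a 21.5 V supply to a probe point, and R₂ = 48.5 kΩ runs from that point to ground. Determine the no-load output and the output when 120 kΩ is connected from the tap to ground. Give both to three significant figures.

Unloaded: 19.2 V; loaded: 18.5 V

Open-circuit: V = 21.5 × 48.5/(5.67 + 48.5) = 19.2 V.
With the load, R₂ becomes R₂‖R_L = 34.54 kΩ, so V = 21.5 × 34.54/40.21 = 18.5 V.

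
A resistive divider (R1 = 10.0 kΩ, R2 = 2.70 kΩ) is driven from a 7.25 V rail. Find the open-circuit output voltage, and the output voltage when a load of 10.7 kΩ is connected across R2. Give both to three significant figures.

Unloaded: 1.54 V; loaded: 1.29 V

Open-circuit: V = 7.25 × 2.70/(10.0 + 2.70) = 1.54 V.
With the load, R2 becomes R2‖R_L = 2.156 kΩ, so V = 7.25 × 2.156/12.16 = 1.29 V.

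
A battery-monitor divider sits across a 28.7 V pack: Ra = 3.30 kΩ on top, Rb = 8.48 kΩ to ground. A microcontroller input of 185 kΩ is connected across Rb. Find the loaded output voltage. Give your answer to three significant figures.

V_out ≈ 20.4 V

The load sits in parallel with Rb: Rb‖R_L = (8.48 × 185) / (8.48 + 185) = 8.108 kΩ.
V_out = 28.7 × 8.108 / (3.30 + 8.108) = 28.7 × 8.108/11.41 = 20.4 V.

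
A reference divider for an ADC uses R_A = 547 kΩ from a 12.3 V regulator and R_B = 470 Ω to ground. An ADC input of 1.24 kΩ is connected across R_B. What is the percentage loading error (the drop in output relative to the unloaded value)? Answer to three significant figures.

27.5 %

Unloaded V = 12.3 × 470/547500 = 0.01056 V.
Loaded: R_B‖R_L = 340.8 Ω, giving V = 12.3 × 340.8/547300 = 0.007659 V.
Drop = (0.01056 − 0.007659) / 0.01056 = 27.5 %.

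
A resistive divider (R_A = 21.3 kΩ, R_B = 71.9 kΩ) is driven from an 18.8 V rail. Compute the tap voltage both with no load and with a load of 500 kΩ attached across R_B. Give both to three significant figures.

Unloaded: 14.5 V; loaded: 14.0 V

Open-circuit: V = 18.8 × 71.9/(21.3 + 71.9) = 14.5 V.
With the load, R_B becomes R_B‖R_L = 62.86 kΩ, so V = 18.8 × 62.86/84.16 = 14.0 V.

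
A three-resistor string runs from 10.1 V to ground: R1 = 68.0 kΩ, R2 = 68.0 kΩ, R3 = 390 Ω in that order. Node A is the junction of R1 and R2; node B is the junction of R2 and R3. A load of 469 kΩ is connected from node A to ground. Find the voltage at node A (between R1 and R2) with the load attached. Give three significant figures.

Below node A the series string R2+R3 = 68390 Ω sits in parallel with the 469000 Ω load: 59690 Ω.
V_A = 10.1 × 59690/(68000 + 59690) = 4.72 V.

V ≈ 4.72 V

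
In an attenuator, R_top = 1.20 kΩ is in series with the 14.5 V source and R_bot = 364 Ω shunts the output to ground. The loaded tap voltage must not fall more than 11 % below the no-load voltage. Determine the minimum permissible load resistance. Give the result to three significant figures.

Output resistance R_th = R_top‖R_bot = (1200 × 364)/1564 = 279.3 Ω.
The fractional drop is R_th/(R_th + R_L); requiring this ≤ 0.110 gives R_L ≥ R_th(1/0.110 − 1) = 279.3 × 8.091 = 2.26 kΩ.

R_L(min) ≈ 2.26 kΩ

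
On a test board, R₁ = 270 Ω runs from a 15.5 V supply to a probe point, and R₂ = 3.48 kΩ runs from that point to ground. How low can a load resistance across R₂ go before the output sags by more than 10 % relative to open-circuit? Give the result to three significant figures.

R_L(min) ≈ 2.26 kΩ

Output resistance R_th = R₁‖R₂ = (270 × 3480)/3750 = 250.6 Ω.
The fractional drop is R_th/(R_th + R_L); requiring this ≤ 0.100 gives R_L ≥ R_th(1/0.100 − 1) = 250.6 × 9.000 = 2.26 kΩ.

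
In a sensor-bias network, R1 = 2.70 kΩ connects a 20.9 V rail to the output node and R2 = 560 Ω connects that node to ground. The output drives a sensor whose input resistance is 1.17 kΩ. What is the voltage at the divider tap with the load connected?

V_out ≈ 2.57 V

The load sits in parallel with R2: R2‖R_L = (560 × 1170) / (560 + 1170) = 378.7 Ω.
V_out = 20.9 × 378.7 / (2700 + 378.7) = 20.9 × 378.7/3079 = 2.57 V.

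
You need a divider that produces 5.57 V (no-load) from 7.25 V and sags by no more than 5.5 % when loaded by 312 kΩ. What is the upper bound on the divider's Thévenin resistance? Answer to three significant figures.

R_th ≤ 18.2 kΩ

Loading drop = R_th/(R_th + R_L) ≤ 0.0550, so R_th ≤ R_L · ε/(1−ε) = 312 kΩ × 0.0550/0.9450 = 18.2 kΩ.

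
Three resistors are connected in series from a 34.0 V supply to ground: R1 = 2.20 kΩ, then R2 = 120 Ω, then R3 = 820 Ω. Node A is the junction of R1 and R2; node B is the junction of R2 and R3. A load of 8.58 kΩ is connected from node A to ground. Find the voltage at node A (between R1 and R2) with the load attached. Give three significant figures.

Below node A the series string R2+R3 = 940.0 Ω sits in parallel with the 8580 Ω load: 847.2 Ω.
V_A = 34.0 × 847.2/(2200 + 847.2) = 9.45 V.

V ≈ 9.45 V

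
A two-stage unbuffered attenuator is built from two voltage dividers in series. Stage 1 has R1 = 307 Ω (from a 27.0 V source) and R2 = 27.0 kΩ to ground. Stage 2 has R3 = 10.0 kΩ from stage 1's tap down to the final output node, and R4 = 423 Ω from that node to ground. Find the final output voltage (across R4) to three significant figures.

V_out ≈ 1.05 V

Stage 2 presents R3+R4 = 10420 Ω as a load on stage 1's tap.
Stage 1's lower leg becomes R2‖(R3+R4) = 7520 Ω, so V_mid = 27.0 × 7520/7827 = 25.94 V.
Stage 2 is itself unloaded: V_out = V_mid × R4/(R3+R4) = 25.94 × 423/10420 = 1.05 V.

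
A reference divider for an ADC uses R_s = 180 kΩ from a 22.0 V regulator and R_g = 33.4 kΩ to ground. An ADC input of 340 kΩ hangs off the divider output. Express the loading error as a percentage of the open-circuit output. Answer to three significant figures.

The divider's output (Thévenin) resistance is R_s‖R_g = 28.17 kΩ.
Fractional drop under load = R_th/(R_th + R_L) = 28.17 / (28.17 + 340) = 0.07652.
So the output falls by 7.65 %.

7.65 %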